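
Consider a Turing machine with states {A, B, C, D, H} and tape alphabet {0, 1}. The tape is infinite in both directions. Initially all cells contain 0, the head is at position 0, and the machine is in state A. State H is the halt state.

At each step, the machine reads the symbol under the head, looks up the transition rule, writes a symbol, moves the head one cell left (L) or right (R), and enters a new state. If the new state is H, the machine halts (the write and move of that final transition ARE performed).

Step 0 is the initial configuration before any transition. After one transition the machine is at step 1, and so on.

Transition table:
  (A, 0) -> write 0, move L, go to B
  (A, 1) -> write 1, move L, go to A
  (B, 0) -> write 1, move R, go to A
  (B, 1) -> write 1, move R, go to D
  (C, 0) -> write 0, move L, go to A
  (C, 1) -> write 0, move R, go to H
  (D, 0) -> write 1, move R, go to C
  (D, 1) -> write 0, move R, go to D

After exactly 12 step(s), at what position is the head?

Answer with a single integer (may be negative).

Answer: -2

Derivation:
Step 1: in state A at pos 0, read 0 -> (A,0)->write 0,move L,goto B. Now: state=B, head=-1, tape[-2..1]=0000 (head:  ^)
Step 2: in state B at pos -1, read 0 -> (B,0)->write 1,move R,goto A. Now: state=A, head=0, tape[-2..1]=0100 (head:   ^)
Step 3: in state A at pos 0, read 0 -> (A,0)->write 0,move L,goto B. Now: state=B, head=-1, tape[-2..1]=0100 (head:  ^)
Step 4: in state B at pos -1, read 1 -> (B,1)->write 1,move R,goto D. Now: state=D, head=0, tape[-2..1]=0100 (head:   ^)
Step 5: in state D at pos 0, read 0 -> (D,0)->write 1,move R,goto C. Now: state=C, head=1, tape[-2..2]=01100 (head:    ^)
Step 6: in state C at pos 1, read 0 -> (C,0)->write 0,move L,goto A. Now: state=A, head=0, tape[-2..2]=01100 (head:   ^)
Step 7: in state A at pos 0, read 1 -> (A,1)->write 1,move L,goto A. Now: state=A, head=-1, tape[-2..2]=01100 (head:  ^)
Step 8: in state A at pos -1, read 1 -> (A,1)->write 1,move L,goto A. Now: state=A, head=-2, tape[-3..2]=001100 (head:  ^)
Step 9: in state A at pos -2, read 0 -> (A,0)->write 0,move L,goto B. Now: state=B, head=-3, tape[-4..2]=0001100 (head:  ^)
Step 10: in state B at pos -3, read 0 -> (B,0)->write 1,move R,goto A. Now: state=A, head=-2, tape[-4..2]=0101100 (head:   ^)
Step 11: in state A at pos -2, read 0 -> (A,0)->write 0,move L,goto B. Now: state=B, head=-3, tape[-4..2]=0101100 (head:  ^)
Step 12: in state B at pos -3, read 1 -> (B,1)->write 1,move R,goto D. Now: state=D, head=-2, tape[-4..2]=0101100 (head:   ^)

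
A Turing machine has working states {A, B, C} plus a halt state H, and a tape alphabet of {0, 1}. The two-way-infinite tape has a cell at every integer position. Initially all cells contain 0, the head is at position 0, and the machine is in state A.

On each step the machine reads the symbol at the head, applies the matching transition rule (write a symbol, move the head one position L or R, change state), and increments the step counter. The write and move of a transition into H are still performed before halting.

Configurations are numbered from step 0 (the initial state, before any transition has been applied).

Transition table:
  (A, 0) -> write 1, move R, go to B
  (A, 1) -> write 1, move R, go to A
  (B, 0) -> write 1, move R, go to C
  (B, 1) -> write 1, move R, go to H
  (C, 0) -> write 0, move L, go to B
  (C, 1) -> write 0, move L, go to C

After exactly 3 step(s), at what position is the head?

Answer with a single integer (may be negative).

Step 1: in state A at pos 0, read 0 -> (A,0)->write 1,move R,goto B. Now: state=B, head=1, tape[-1..2]=0100 (head:   ^)
Step 2: in state B at pos 1, read 0 -> (B,0)->write 1,move R,goto C. Now: state=C, head=2, tape[-1..3]=01100 (head:    ^)
Step 3: in state C at pos 2, read 0 -> (C,0)->write 0,move L,goto B. Now: state=B, head=1, tape[-1..3]=01100 (head:   ^)

Answer: 1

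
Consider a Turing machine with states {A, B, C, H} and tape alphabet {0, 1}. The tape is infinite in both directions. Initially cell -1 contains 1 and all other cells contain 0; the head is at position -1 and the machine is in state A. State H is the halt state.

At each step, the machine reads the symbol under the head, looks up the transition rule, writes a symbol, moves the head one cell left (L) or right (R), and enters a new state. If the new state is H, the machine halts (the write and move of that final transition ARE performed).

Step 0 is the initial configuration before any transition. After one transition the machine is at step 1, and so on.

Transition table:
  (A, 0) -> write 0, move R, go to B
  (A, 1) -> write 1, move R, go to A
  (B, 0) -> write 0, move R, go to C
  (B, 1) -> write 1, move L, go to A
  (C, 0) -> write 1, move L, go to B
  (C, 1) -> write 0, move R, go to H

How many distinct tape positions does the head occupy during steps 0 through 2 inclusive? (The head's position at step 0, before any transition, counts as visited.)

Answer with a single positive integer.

Step 1: in state A at pos -1, read 1 -> (A,1)->write 1,move R,goto A. Now: state=A, head=0, tape[-2..1]=0100 (head:   ^)
Step 2: in state A at pos 0, read 0 -> (A,0)->write 0,move R,goto B. Now: state=B, head=1, tape[-2..2]=01000 (head:    ^)
Head positions at steps 0..2: starting at -1, distinct positions visited = {-1, 0, 1} -> 3 position(s)

Answer: 3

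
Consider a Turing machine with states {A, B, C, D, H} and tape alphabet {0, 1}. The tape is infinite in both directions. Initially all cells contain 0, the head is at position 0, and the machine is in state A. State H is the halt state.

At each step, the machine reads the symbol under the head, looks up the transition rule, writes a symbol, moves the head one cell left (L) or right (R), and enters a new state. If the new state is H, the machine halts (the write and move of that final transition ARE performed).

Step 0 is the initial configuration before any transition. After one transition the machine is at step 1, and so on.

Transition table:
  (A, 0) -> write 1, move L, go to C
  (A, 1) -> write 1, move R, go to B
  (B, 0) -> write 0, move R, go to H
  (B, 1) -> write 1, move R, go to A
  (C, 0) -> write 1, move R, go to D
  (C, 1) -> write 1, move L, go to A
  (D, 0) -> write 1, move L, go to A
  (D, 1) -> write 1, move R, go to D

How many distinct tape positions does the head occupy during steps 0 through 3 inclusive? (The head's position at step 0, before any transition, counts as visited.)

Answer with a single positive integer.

Answer: 3

Derivation:
Step 1: in state A at pos 0, read 0 -> (A,0)->write 1,move L,goto C. Now: state=C, head=-1, tape[-2..1]=0010 (head:  ^)
Step 2: in state C at pos -1, read 0 -> (C,0)->write 1,move R,goto D. Now: state=D, head=0, tape[-2..1]=0110 (head:   ^)
Step 3: in state D at pos 0, read 1 -> (D,1)->write 1,move R,goto D. Now: state=D, head=1, tape[-2..2]=01100 (head:    ^)
Head positions at steps 0..3: starting at 0, distinct positions visited = {-1, 0, 1} -> 3 position(s)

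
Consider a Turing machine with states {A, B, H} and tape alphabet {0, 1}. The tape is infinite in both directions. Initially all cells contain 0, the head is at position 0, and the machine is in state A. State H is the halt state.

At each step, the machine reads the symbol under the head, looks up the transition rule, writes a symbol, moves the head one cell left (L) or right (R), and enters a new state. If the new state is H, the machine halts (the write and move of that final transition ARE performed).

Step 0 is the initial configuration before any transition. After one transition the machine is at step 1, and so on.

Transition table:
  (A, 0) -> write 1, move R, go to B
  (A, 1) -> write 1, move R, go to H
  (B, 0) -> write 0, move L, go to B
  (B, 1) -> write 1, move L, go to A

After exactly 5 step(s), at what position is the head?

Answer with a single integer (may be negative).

Step 1: in state A at pos 0, read 0 -> (A,0)->write 1,move R,goto B. Now: state=B, head=1, tape[-1..2]=0100 (head:   ^)
Step 2: in state B at pos 1, read 0 -> (B,0)->write 0,move L,goto B. Now: state=B, head=0, tape[-1..2]=0100 (head:  ^)
Step 3: in state B at pos 0, read 1 -> (B,1)->write 1,move L,goto A. Now: state=A, head=-1, tape[-2..2]=00100 (head:  ^)
Step 4: in state A at pos -1, read 0 -> (A,0)->write 1,move R,goto B. Now: state=B, head=0, tape[-2..2]=01100 (head:   ^)
Step 5: in state B at pos 0, read 1 -> (B,1)->write 1,move L,goto A. Now: state=A, head=-1, tape[-2..2]=01100 (head:  ^)

Answer: -1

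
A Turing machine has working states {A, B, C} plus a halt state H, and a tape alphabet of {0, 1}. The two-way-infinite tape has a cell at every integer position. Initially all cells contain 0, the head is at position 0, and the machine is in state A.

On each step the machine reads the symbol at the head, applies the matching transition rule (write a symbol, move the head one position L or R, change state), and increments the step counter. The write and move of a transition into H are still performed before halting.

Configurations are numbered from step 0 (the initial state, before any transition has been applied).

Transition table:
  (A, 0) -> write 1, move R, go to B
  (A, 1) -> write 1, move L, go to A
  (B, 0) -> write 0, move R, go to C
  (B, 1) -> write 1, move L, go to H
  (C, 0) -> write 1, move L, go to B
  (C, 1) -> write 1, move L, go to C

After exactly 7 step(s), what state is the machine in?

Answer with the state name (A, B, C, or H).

Answer: H

Derivation:
Step 1: in state A at pos 0, read 0 -> (A,0)->write 1,move R,goto B. Now: state=B, head=1, tape[-1..2]=0100 (head:   ^)
Step 2: in state B at pos 1, read 0 -> (B,0)->write 0,move R,goto C. Now: state=C, head=2, tape[-1..3]=01000 (head:    ^)
Step 3: in state C at pos 2, read 0 -> (C,0)->write 1,move L,goto B. Now: state=B, head=1, tape[-1..3]=01010 (head:   ^)
Step 4: in state B at pos 1, read 0 -> (B,0)->write 0,move R,goto C. Now: state=C, head=2, tape[-1..3]=01010 (head:    ^)
Step 5: in state C at pos 2, read 1 -> (C,1)->write 1,move L,goto C. Now: state=C, head=1, tape[-1..3]=01010 (head:   ^)
Step 6: in state C at pos 1, read 0 -> (C,0)->write 1,move L,goto B. Now: state=B, head=0, tape[-1..3]=01110 (head:  ^)
Step 7: in state B at pos 0, read 1 -> (B,1)->write 1,move L,goto H. Now: state=H, head=-1, tape[-2..3]=001110 (head:  ^)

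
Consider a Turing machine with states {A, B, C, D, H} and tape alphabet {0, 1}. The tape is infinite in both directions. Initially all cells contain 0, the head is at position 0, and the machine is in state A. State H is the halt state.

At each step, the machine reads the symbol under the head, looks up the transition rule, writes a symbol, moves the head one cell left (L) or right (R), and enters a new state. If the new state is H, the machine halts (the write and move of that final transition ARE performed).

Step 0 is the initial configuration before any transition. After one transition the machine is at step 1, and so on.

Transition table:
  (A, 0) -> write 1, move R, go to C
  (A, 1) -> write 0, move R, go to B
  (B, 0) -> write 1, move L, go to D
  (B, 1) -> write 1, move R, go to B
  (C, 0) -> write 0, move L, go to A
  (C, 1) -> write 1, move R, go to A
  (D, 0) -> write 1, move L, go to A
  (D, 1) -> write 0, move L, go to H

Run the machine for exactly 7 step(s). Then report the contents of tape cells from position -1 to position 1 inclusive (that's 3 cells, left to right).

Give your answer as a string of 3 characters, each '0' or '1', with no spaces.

Answer: 111

Derivation:
Step 1: in state A at pos 0, read 0 -> (A,0)->write 1,move R,goto C. Now: state=C, head=1, tape[-1..2]=0100 (head:   ^)
Step 2: in state C at pos 1, read 0 -> (C,0)->write 0,move L,goto A. Now: state=A, head=0, tape[-1..2]=0100 (head:  ^)
Step 3: in state A at pos 0, read 1 -> (A,1)->write 0,move R,goto B. Now: state=B, head=1, tape[-1..2]=0000 (head:   ^)
Step 4: in state B at pos 1, read 0 -> (B,0)->write 1,move L,goto D. Now: state=D, head=0, tape[-1..2]=0010 (head:  ^)
Step 5: in state D at pos 0, read 0 -> (D,0)->write 1,move L,goto A. Now: state=A, head=-1, tape[-2..2]=00110 (head:  ^)
Step 6: in state A at pos -1, read 0 -> (A,0)->write 1,move R,goto C. Now: state=C, head=0, tape[-2..2]=01110 (head:   ^)
Step 7: in state C at pos 0, read 1 -> (C,1)->write 1,move R,goto A. Now: state=A, head=1, tape[-2..2]=01110 (head:    ^)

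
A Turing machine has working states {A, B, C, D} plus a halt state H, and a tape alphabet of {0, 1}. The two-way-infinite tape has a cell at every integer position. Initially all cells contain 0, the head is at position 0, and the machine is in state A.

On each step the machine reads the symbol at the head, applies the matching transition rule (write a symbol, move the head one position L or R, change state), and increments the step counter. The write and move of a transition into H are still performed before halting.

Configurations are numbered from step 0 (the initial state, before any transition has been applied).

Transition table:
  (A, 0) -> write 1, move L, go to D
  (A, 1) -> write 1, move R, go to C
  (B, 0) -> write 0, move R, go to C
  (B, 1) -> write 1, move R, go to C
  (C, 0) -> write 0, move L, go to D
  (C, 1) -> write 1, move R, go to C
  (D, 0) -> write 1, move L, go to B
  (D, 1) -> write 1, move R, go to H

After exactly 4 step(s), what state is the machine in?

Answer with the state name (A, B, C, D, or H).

Answer: C

Derivation:
Step 1: in state A at pos 0, read 0 -> (A,0)->write 1,move L,goto D. Now: state=D, head=-1, tape[-2..1]=0010 (head:  ^)
Step 2: in state D at pos -1, read 0 -> (D,0)->write 1,move L,goto B. Now: state=B, head=-2, tape[-3..1]=00110 (head:  ^)
Step 3: in state B at pos -2, read 0 -> (B,0)->write 0,move R,goto C. Now: state=C, head=-1, tape[-3..1]=00110 (head:   ^)
Step 4: in state C at pos -1, read 1 -> (C,1)->write 1,move R,goto C. Now: state=C, head=0, tape[-3..1]=00110 (head:    ^)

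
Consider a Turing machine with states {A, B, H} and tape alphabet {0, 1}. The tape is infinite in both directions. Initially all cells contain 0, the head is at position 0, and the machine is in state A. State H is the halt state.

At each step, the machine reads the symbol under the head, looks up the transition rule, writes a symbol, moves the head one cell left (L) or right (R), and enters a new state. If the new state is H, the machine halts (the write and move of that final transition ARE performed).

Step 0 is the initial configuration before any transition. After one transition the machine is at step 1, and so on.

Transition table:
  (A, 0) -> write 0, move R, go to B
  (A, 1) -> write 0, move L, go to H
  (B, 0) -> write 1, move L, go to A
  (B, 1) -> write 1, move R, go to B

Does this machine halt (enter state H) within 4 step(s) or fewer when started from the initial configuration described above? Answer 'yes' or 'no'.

Step 1: in state A at pos 0, read 0 -> (A,0)->write 0,move R,goto B. Now: state=B, head=1, tape[-1..2]=0000 (head:   ^)
Step 2: in state B at pos 1, read 0 -> (B,0)->write 1,move L,goto A. Now: state=A, head=0, tape[-1..2]=0010 (head:  ^)
Step 3: in state A at pos 0, read 0 -> (A,0)->write 0,move R,goto B. Now: state=B, head=1, tape[-1..2]=0010 (head:   ^)
Step 4: in state B at pos 1, read 1 -> (B,1)->write 1,move R,goto B. Now: state=B, head=2, tape[-1..3]=00100 (head:    ^)
After 4 step(s): state = B (not H) -> not halted within 4 -> no

Answer: no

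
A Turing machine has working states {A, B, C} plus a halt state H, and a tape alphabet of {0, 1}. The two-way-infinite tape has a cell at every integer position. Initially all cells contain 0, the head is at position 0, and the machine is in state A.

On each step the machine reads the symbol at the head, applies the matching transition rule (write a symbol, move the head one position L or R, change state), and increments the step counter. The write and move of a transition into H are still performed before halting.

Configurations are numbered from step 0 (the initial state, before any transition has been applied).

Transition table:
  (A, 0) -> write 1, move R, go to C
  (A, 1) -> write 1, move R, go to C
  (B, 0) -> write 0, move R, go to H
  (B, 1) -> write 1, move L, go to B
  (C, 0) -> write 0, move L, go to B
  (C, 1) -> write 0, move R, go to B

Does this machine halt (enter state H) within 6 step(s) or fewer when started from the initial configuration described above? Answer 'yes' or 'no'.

Answer: yes

Derivation:
Step 1: in state A at pos 0, read 0 -> (A,0)->write 1,move R,goto C. Now: state=C, head=1, tape[-1..2]=0100 (head:   ^)
Step 2: in state C at pos 1, read 0 -> (C,0)->write 0,move L,goto B. Now: state=B, head=0, tape[-1..2]=0100 (head:  ^)
Step 3: in state B at pos 0, read 1 -> (B,1)->write 1,move L,goto B. Now: state=B, head=-1, tape[-2..2]=00100 (head:  ^)
Step 4: in state B at pos -1, read 0 -> (B,0)->write 0,move R,goto H. Now: state=H, head=0, tape[-2..2]=00100 (head:   ^)
State H reached at step 4; 4 <= 6 -> yes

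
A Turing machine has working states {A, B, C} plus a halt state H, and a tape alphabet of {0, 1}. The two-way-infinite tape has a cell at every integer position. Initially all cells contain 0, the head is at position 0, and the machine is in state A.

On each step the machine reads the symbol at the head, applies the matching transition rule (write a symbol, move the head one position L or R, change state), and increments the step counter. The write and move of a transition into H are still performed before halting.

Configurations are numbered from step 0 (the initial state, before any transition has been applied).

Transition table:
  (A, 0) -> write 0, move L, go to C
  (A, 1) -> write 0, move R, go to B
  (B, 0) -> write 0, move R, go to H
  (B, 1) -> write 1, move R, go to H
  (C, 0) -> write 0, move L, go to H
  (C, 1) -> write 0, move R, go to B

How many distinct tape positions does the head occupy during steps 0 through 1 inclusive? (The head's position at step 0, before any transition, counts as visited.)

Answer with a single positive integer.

Answer: 2

Derivation:
Step 1: in state A at pos 0, read 0 -> (A,0)->write 0,move L,goto C. Now: state=C, head=-1, tape[-2..1]=0000 (head:  ^)
Head positions at steps 0..1: starting at 0, distinct positions visited = {-1, 0} -> 2 position(s)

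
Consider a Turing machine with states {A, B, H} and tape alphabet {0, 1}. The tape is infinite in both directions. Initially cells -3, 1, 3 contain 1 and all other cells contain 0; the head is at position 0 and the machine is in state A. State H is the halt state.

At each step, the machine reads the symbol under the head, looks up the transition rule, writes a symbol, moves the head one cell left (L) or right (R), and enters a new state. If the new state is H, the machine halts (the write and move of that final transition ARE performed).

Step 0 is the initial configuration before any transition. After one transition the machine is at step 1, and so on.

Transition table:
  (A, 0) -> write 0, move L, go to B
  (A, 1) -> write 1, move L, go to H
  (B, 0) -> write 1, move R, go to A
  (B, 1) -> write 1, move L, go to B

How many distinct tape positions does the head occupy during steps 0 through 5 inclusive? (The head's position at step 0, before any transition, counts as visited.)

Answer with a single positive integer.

Step 1: in state A at pos 0, read 0 -> (A,0)->write 0,move L,goto B. Now: state=B, head=-1, tape[-4..4]=010001010 (head:    ^)
Step 2: in state B at pos -1, read 0 -> (B,0)->write 1,move R,goto A. Now: state=A, head=0, tape[-4..4]=010101010 (head:     ^)
Step 3: in state A at pos 0, read 0 -> (A,0)->write 0,move L,goto B. Now: state=B, head=-1, tape[-4..4]=010101010 (head:    ^)
Step 4: in state B at pos -1, read 1 -> (B,1)->write 1,move L,goto B. Now: state=B, head=-2, tape[-4..4]=010101010 (head:   ^)
Step 5: in state B at pos -2, read 0 -> (B,0)->write 1,move R,goto A. Now: state=A, head=-1, tape[-4..4]=011101010 (head:    ^)
Head positions at steps 0..5: starting at 0, distinct positions visited = {-2, -1, 0} -> 3 position(s)

Answer: 3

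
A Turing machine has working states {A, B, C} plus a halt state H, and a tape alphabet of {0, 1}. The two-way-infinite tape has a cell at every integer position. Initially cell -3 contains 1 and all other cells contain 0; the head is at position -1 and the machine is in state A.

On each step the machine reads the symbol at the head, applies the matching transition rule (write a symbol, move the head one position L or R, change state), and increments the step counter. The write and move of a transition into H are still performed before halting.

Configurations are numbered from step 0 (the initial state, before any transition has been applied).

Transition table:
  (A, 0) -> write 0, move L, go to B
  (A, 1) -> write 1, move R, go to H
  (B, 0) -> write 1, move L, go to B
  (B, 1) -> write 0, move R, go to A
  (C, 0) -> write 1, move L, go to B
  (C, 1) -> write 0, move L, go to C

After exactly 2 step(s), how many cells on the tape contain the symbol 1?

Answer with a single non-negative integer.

Answer: 2

Derivation:
Step 1: in state A at pos -1, read 0 -> (A,0)->write 0,move L,goto B. Now: state=B, head=-2, tape[-4..0]=01000 (head:   ^)
Step 2: in state B at pos -2, read 0 -> (B,0)->write 1,move L,goto B. Now: state=B, head=-3, tape[-4..0]=01100 (head:  ^)
Cells containing 1 after step 2: {-3, -2} -> 2 cell(s)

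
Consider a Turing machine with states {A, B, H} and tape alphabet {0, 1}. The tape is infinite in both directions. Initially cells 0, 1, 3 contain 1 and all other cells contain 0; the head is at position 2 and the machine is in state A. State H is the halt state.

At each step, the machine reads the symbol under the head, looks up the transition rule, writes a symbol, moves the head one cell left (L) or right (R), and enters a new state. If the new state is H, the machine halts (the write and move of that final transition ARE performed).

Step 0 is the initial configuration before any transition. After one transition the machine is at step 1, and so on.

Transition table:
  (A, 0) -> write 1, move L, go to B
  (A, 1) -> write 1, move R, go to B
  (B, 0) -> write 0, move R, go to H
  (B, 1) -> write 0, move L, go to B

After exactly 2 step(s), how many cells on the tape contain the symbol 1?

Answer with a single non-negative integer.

Step 1: in state A at pos 2, read 0 -> (A,0)->write 1,move L,goto B. Now: state=B, head=1, tape[-1..4]=011110 (head:   ^)
Step 2: in state B at pos 1, read 1 -> (B,1)->write 0,move L,goto B. Now: state=B, head=0, tape[-1..4]=010110 (head:  ^)
Cells containing 1 after step 2: {0, 2, 3} -> 3 cell(s)

Answer: 3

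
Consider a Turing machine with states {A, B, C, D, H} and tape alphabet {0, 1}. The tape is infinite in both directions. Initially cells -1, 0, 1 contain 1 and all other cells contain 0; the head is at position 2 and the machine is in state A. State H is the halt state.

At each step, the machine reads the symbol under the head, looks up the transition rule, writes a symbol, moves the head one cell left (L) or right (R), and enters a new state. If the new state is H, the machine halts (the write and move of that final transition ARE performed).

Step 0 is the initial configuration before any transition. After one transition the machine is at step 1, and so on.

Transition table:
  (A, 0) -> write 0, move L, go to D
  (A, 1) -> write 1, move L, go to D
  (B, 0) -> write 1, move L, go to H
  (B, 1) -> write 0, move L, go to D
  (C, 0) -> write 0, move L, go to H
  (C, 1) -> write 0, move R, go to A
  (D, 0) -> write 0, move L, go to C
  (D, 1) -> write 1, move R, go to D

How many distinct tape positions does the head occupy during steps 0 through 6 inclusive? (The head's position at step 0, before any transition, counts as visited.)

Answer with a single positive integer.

Answer: 3

Derivation:
Step 1: in state A at pos 2, read 0 -> (A,0)->write 0,move L,goto D. Now: state=D, head=1, tape[-2..3]=011100 (head:    ^)
Step 2: in state D at pos 1, read 1 -> (D,1)->write 1,move R,goto D. Now: state=D, head=2, tape[-2..3]=011100 (head:     ^)
Step 3: in state D at pos 2, read 0 -> (D,0)->write 0,move L,goto C. Now: state=C, head=1, tape[-2..3]=011100 (head:    ^)
Step 4: in state C at pos 1, read 1 -> (C,1)->write 0,move R,goto A. Now: state=A, head=2, tape[-2..3]=011000 (head:     ^)
Step 5: in state A at pos 2, read 0 -> (A,0)->write 0,move L,goto D. Now: state=D, head=1, tape[-2..3]=011000 (head:    ^)
Step 6: in state D at pos 1, read 0 -> (D,0)->write 0,move L,goto C. Now: state=C, head=0, tape[-2..3]=011000 (head:   ^)
Head positions at steps 0..6: starting at 2, distinct positions visited = {0, 1, 2} -> 3 position(s)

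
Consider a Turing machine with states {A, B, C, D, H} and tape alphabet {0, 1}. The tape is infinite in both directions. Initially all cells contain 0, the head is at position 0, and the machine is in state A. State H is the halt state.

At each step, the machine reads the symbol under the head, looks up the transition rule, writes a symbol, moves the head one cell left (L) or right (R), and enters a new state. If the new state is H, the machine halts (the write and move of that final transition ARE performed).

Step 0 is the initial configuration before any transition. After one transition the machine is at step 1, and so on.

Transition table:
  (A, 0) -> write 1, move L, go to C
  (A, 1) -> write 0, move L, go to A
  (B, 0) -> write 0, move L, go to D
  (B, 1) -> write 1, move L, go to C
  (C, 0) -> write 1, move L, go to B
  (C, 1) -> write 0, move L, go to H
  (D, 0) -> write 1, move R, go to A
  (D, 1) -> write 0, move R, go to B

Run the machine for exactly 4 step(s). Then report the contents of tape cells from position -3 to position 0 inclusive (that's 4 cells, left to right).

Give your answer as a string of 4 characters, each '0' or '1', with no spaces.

Step 1: in state A at pos 0, read 0 -> (A,0)->write 1,move L,goto C. Now: state=C, head=-1, tape[-2..1]=0010 (head:  ^)
Step 2: in state C at pos -1, read 0 -> (C,0)->write 1,move L,goto B. Now: state=B, head=-2, tape[-3..1]=00110 (head:  ^)
Step 3: in state B at pos -2, read 0 -> (B,0)->write 0,move L,goto D. Now: state=D, head=-3, tape[-4..1]=000110 (head:  ^)
Step 4: in state D at pos -3, read 0 -> (D,0)->write 1,move R,goto A. Now: state=A, head=-2, tape[-4..1]=010110 (head:   ^)

Answer: 1011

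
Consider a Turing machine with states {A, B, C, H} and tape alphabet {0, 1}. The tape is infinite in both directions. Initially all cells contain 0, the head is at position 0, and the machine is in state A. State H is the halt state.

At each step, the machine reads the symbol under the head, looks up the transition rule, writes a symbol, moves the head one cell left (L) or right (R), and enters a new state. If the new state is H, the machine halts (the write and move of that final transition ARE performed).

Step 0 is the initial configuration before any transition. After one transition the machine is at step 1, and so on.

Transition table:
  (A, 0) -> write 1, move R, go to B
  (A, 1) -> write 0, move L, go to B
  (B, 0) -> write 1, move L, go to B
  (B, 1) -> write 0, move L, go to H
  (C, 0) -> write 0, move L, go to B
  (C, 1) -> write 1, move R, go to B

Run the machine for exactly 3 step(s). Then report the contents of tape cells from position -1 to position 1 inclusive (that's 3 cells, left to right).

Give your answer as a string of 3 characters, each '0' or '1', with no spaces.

Answer: 001

Derivation:
Step 1: in state A at pos 0, read 0 -> (A,0)->write 1,move R,goto B. Now: state=B, head=1, tape[-1..2]=0100 (head:   ^)
Step 2: in state B at pos 1, read 0 -> (B,0)->write 1,move L,goto B. Now: state=B, head=0, tape[-1..2]=0110 (head:  ^)
Step 3: in state B at pos 0, read 1 -> (B,1)->write 0,move L,goto H. Now: state=H, head=-1, tape[-2..2]=00010 (head:  ^)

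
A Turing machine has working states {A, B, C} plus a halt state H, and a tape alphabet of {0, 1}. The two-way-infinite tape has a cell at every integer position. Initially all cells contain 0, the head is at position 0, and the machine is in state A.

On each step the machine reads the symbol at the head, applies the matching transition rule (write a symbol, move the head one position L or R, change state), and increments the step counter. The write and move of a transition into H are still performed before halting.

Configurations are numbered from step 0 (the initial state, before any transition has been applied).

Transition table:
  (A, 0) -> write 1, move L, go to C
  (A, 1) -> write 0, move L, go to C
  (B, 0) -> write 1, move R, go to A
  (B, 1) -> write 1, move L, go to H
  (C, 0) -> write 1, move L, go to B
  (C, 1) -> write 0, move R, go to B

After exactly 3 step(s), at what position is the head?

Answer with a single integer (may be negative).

Step 1: in state A at pos 0, read 0 -> (A,0)->write 1,move L,goto C. Now: state=C, head=-1, tape[-2..1]=0010 (head:  ^)
Step 2: in state C at pos -1, read 0 -> (C,0)->write 1,move L,goto B. Now: state=B, head=-2, tape[-3..1]=00110 (head:  ^)
Step 3: in state B at pos -2, read 0 -> (B,0)->write 1,move R,goto A. Now: state=A, head=-1, tape[-3..1]=01110 (head:   ^)

Answer: -1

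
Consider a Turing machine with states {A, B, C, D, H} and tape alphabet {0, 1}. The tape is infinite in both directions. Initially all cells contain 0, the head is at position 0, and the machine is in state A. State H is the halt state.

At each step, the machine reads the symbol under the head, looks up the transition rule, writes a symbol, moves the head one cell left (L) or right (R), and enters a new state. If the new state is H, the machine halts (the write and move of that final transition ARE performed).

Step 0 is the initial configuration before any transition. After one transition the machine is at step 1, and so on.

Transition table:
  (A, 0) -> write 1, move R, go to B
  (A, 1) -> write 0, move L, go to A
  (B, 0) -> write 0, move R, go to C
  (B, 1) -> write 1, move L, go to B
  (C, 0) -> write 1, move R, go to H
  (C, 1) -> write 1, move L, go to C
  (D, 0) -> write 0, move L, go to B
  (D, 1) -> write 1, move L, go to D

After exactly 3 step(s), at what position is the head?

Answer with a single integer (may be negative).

Step 1: in state A at pos 0, read 0 -> (A,0)->write 1,move R,goto B. Now: state=B, head=1, tape[-1..2]=0100 (head:   ^)
Step 2: in state B at pos 1, read 0 -> (B,0)->write 0,move R,goto C. Now: state=C, head=2, tape[-1..3]=01000 (head:    ^)
Step 3: in state C at pos 2, read 0 -> (C,0)->write 1,move R,goto H. Now: state=H, head=3, tape[-1..4]=010100 (head:     ^)

Answer: 3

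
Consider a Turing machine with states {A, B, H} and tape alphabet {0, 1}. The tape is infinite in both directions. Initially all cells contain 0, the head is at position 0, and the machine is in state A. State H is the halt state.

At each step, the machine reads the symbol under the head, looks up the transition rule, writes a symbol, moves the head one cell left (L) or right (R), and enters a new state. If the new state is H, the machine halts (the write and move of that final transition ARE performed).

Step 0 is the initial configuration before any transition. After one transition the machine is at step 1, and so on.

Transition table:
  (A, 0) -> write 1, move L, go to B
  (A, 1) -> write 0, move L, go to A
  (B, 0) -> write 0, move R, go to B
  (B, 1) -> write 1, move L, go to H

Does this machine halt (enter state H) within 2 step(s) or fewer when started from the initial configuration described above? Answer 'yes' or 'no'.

Step 1: in state A at pos 0, read 0 -> (A,0)->write 1,move L,goto B. Now: state=B, head=-1, tape[-2..1]=0010 (head:  ^)
Step 2: in state B at pos -1, read 0 -> (B,0)->write 0,move R,goto B. Now: state=B, head=0, tape[-2..1]=0010 (head:   ^)
After 2 step(s): state = B (not H) -> not halted within 2 -> no

Answer: no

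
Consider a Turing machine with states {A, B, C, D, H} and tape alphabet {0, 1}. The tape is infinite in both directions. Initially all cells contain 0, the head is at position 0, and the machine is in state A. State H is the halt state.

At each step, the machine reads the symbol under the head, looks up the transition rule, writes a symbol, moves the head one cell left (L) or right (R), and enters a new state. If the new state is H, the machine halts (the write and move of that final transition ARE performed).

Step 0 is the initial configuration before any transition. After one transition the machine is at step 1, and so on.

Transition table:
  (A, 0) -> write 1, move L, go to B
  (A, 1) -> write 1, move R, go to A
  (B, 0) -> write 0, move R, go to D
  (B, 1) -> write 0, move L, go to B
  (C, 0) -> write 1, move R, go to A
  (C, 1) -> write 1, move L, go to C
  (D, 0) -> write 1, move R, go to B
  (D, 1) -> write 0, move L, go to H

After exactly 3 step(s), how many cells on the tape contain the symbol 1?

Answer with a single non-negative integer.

Step 1: in state A at pos 0, read 0 -> (A,0)->write 1,move L,goto B. Now: state=B, head=-1, tape[-2..1]=0010 (head:  ^)
Step 2: in state B at pos -1, read 0 -> (B,0)->write 0,move R,goto D. Now: state=D, head=0, tape[-2..1]=0010 (head:   ^)
Step 3: in state D at pos 0, read 1 -> (D,1)->write 0,move L,goto H. Now: state=H, head=-1, tape[-2..1]=0000 (head:  ^)
No cell contains 1 after step 3 -> 0 cell(s)

Answer: 0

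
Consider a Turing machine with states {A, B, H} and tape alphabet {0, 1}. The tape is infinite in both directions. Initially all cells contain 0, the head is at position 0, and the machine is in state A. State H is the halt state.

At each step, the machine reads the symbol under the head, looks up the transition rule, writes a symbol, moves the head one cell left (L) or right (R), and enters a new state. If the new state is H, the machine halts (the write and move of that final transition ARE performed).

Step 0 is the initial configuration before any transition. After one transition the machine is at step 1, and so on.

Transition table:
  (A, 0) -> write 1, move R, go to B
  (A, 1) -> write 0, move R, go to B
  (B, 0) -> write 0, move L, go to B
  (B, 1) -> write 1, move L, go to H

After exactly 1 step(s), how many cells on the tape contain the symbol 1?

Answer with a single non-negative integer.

Answer: 1

Derivation:
Step 1: in state A at pos 0, read 0 -> (A,0)->write 1,move R,goto B. Now: state=B, head=1, tape[-1..2]=0100 (head:   ^)
Cells containing 1 after step 1: {0} -> 1 cell(s)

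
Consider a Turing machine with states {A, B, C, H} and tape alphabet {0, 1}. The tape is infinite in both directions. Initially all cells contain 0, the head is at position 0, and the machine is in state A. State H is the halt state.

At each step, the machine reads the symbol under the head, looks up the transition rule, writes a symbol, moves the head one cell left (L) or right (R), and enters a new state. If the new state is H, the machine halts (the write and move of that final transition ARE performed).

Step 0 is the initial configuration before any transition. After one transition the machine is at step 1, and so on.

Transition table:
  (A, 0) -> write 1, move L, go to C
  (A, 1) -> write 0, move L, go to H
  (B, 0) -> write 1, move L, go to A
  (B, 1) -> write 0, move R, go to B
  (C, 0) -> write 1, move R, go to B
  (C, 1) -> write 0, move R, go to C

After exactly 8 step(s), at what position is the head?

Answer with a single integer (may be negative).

Answer: 2

Derivation:
Step 1: in state A at pos 0, read 0 -> (A,0)->write 1,move L,goto C. Now: state=C, head=-1, tape[-2..1]=0010 (head:  ^)
Step 2: in state C at pos -1, read 0 -> (C,0)->write 1,move R,goto B. Now: state=B, head=0, tape[-2..1]=0110 (head:   ^)
Step 3: in state B at pos 0, read 1 -> (B,1)->write 0,move R,goto B. Now: state=B, head=1, tape[-2..2]=01000 (head:    ^)
Step 4: in state B at pos 1, read 0 -> (B,0)->write 1,move L,goto A. Now: state=A, head=0, tape[-2..2]=01010 (head:   ^)
Step 5: in state A at pos 0, read 0 -> (A,0)->write 1,move L,goto C. Now: state=C, head=-1, tape[-2..2]=01110 (head:  ^)
Step 6: in state C at pos -1, read 1 -> (C,1)->write 0,move R,goto C. Now: state=C, head=0, tape[-2..2]=00110 (head:   ^)
Step 7: in state C at pos 0, read 1 -> (C,1)->write 0,move R,goto C. Now: state=C, head=1, tape[-2..2]=00010 (head:    ^)
Step 8: in state C at pos 1, read 1 -> (C,1)->write 0,move R,goto C. Now: state=C, head=2, tape[-2..3]=000000 (head:     ^)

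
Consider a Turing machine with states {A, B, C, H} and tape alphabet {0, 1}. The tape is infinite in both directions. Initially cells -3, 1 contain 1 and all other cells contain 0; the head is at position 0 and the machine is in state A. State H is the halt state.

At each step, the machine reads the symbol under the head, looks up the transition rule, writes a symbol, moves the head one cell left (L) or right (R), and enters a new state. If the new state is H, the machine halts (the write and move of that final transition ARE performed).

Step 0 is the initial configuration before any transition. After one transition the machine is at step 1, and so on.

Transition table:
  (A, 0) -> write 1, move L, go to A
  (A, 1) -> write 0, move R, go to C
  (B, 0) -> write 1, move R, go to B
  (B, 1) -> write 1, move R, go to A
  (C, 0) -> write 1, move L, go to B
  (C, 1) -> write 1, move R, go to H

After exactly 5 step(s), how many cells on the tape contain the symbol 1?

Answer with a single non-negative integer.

Step 1: in state A at pos 0, read 0 -> (A,0)->write 1,move L,goto A. Now: state=A, head=-1, tape[-4..2]=0100110 (head:    ^)
Step 2: in state A at pos -1, read 0 -> (A,0)->write 1,move L,goto A. Now: state=A, head=-2, tape[-4..2]=0101110 (head:   ^)
Step 3: in state A at pos -2, read 0 -> (A,0)->write 1,move L,goto A. Now: state=A, head=-3, tape[-4..2]=0111110 (head:  ^)
Step 4: in state A at pos -3, read 1 -> (A,1)->write 0,move R,goto C. Now: state=C, head=-2, tape[-4..2]=0011110 (head:   ^)
Step 5: in state C at pos -2, read 1 -> (C,1)->write 1,move R,goto H. Now: state=H, head=-1, tape[-4..2]=0011110 (head:    ^)
Cells containing 1 after step 5: {-2, -1, 0, 1} -> 4 cell(s)

Answer: 4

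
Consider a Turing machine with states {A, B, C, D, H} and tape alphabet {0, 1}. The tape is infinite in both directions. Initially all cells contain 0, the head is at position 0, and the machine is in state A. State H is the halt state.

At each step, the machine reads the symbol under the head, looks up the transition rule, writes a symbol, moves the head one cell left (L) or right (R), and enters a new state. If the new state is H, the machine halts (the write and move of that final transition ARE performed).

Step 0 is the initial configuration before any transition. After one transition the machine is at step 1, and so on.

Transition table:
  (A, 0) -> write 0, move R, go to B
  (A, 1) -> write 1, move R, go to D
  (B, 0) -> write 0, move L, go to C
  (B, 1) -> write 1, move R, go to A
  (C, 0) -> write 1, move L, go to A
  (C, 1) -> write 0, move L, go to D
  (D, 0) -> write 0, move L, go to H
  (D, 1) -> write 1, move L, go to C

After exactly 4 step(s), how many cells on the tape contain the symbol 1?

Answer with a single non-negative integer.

Answer: 1

Derivation:
Step 1: in state A at pos 0, read 0 -> (A,0)->write 0,move R,goto B. Now: state=B, head=1, tape[-1..2]=0000 (head:   ^)
Step 2: in state B at pos 1, read 0 -> (B,0)->write 0,move L,goto C. Now: state=C, head=0, tape[-1..2]=0000 (head:  ^)
Step 3: in state C at pos 0, read 0 -> (C,0)->write 1,move L,goto A. Now: state=A, head=-1, tape[-2..2]=00100 (head:  ^)
Step 4: in state A at pos -1, read 0 -> (A,0)->write 0,move R,goto B. Now: state=B, head=0, tape[-2..2]=00100 (head:   ^)
Cells containing 1 after step 4: {0} -> 1 cell(s)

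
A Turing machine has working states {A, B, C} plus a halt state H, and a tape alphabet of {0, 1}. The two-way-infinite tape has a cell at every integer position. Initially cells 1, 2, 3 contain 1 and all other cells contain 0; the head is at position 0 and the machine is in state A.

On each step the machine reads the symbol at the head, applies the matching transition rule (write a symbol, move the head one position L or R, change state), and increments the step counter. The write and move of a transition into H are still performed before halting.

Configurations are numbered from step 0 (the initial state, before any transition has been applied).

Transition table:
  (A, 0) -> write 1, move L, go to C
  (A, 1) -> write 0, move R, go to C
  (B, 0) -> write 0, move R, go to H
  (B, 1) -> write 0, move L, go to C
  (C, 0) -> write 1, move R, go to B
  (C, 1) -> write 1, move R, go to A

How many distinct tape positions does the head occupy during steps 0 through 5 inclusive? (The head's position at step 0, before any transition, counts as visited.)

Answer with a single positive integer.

Answer: 2

Derivation:
Step 1: in state A at pos 0, read 0 -> (A,0)->write 1,move L,goto C. Now: state=C, head=-1, tape[-2..4]=0011110 (head:  ^)
Step 2: in state C at pos -1, read 0 -> (C,0)->write 1,move R,goto B. Now: state=B, head=0, tape[-2..4]=0111110 (head:   ^)
Step 3: in state B at pos 0, read 1 -> (B,1)->write 0,move L,goto C. Now: state=C, head=-1, tape[-2..4]=0101110 (head:  ^)
Step 4: in state C at pos -1, read 1 -> (C,1)->write 1,move R,goto A. Now: state=A, head=0, tape[-2..4]=0101110 (head:   ^)
Step 5: in state A at pos 0, read 0 -> (A,0)->write 1,move L,goto C. Now: state=C, head=-1, tape[-2..4]=0111110 (head:  ^)
Head positions at steps 0..5: starting at 0, distinct positions visited = {-1, 0} -> 2 position(s)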